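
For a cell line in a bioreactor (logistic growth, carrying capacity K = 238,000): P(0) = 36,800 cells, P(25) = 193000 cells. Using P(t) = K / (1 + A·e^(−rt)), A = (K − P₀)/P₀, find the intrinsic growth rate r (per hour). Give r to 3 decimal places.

r ≈ 0.126 per hour

A = (238000 − 36800)/36800 = 5.46739
193000 = 238000/(1 + 5.46739·e^(−r·25)) → e^(−25r) = (1.23316 − 1)/5.46739 = 0.042646
r = −ln(0.042646)/25 = 3.15483/25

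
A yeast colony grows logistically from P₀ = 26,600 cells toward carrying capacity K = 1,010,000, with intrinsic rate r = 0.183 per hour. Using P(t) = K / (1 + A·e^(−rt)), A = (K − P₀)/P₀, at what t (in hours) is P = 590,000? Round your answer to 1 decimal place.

A = (1010000 − 26600)/26600 = 36.96992
590000 = 1010000/(1 + 36.96992·e^(−0.183t)) → 1 + 36.96992·e^(−0.183t) = 1.71186
e^(−0.183t) = 0.019255 → t = ln(51.93394)/0.183 = 3.94997/0.183

t ≈ 21.6 hours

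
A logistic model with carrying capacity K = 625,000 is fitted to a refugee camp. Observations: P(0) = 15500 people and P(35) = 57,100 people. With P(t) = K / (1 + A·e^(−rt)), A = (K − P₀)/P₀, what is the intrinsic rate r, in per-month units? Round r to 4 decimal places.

A = (625000 − 15500)/15500 = 39.32258
57100 = 625000/(1 + 39.32258·e^(−r·35)) → e^(−35r) = (10.94571 − 1)/39.32258 = 0.252926
r = −ln(0.252926)/35 = 1.37466/35

r ≈ 0.0393 per month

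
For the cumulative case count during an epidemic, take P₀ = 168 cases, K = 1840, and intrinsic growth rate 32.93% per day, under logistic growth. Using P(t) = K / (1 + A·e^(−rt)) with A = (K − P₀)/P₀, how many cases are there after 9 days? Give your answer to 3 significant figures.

A = (1840 − 168)/168 = 9.95238
P(9) = 1840 / (1 + 9.95238·e^(−0.3293·9)) = 1840 / (1 + 9.95238·0.051628)
= 1840 / 1.51382 ≈ 1215.47

≈ 1,220 cases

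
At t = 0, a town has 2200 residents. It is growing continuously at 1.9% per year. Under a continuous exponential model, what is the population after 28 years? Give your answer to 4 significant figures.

≈ 3,745 residents

P(28) = 2200 · e^(0.019·28) = 2200 · e^(0.532)
= 2200 · 1.70233 ≈ 3745.13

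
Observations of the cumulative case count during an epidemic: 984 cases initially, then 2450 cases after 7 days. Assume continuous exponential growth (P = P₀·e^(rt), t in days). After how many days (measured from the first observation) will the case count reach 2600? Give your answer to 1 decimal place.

r = ln(2450/984) / 7 ≈ 0.130317 per day
t = ln(2600/984) / r = 0.97164 / 0.130317 ≈ 7.456

t ≈ 7.5 days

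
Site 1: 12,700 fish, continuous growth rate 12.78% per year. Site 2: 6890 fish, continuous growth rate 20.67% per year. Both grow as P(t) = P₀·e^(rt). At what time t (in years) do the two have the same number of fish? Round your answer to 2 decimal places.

t ≈ 7.75 years

12700·e^(0.1278t) = 6890·e^(0.2067t)
12700/6890 = e^((0.2067 − 0.1278)t) → ln(1.84325) = 0.0789·t
t = 0.61153 / 0.0789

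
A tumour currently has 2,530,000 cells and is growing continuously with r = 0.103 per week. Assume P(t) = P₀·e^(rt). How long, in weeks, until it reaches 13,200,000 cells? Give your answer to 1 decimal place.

t ≈ 16.0 weeks

13200000 = 2530000 · e^(0.103·t)
t = ln(13200000/2530000) / 0.103 = ln(5.21739) / 0.103 = 1.652 / 0.103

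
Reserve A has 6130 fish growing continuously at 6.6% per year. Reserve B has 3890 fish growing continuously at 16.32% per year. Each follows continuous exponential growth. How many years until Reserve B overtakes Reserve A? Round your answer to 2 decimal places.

t ≈ 4.68 years

6130·e^(0.066t) = 3890·e^(0.1632t)
6130/3890 = e^((0.1632 − 0.066)t) → ln(1.57584) = 0.0972·t
t = 0.45479 / 0.0972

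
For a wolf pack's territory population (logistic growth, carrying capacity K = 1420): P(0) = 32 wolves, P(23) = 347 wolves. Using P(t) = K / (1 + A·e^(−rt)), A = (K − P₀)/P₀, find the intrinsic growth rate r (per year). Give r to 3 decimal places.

A = (1420 − 32)/32 = 43.375
347 = 1420/(1 + 43.375·e^(−r·23)) → e^(−23r) = (4.09222 − 1)/43.375 = 0.07129
r = −ln(0.07129)/23 = 2.64099/23

r ≈ 0.115 per year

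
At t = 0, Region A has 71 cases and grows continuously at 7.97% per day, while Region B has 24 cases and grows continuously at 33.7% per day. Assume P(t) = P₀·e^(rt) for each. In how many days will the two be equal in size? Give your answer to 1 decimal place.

71·e^(0.0797t) = 24·e^(0.337t)
71/24 = e^((0.337 − 0.0797)t) → ln(2.95833) = 0.2573·t
t = 1.08463 / 0.2573

t ≈ 4.2 days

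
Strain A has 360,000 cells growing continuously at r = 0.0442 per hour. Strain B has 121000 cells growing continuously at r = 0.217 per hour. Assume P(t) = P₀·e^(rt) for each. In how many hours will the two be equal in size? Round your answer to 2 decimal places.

360000·e^(0.0442t) = 121000·e^(0.217t)
360000/121000 = e^((0.217 − 0.0442)t) → ln(2.97521) = 0.1728·t
t = 1.09031 / 0.1728

t ≈ 6.31 hours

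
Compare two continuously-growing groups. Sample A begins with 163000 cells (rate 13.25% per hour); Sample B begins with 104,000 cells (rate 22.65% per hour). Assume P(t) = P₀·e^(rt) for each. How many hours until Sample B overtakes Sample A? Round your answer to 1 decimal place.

163000·e^(0.1325t) = 104000·e^(0.2265t)
163000/104000 = e^((0.2265 − 0.1325)t) → ln(1.56731) = 0.094·t
t = 0.44936 / 0.094

t ≈ 4.8 hours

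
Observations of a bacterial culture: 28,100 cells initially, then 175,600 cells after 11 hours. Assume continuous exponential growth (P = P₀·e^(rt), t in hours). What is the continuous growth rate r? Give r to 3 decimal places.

175600 = 28100 · e^(r·11)
e^(11r) = 175600/28100 = 6.24911
r = ln(6.24911) / 11 = 1.83244 / 11

r ≈ 0.167 per hour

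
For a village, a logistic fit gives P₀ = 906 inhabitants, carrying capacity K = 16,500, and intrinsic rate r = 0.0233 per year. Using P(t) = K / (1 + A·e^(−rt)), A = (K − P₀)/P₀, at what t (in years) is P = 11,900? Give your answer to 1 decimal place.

A = (16500 − 906)/906 = 17.21192
11900 = 16500/(1 + 17.21192·e^(−0.0233t)) → 1 + 17.21192·e^(−0.0233t) = 1.38655
e^(−0.0233t) = 0.022459 → t = ln(44.52649)/0.0233 = 3.79608/0.0233

t ≈ 162.9 years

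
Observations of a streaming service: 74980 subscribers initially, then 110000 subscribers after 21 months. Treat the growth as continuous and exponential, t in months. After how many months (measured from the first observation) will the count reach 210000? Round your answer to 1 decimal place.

r = ln(110000/74980) / 21 ≈ 0.01825 per month
t = ln(210000/74980) / r = 1.02989 / 0.01825 ≈ 56.431

t ≈ 56.4 months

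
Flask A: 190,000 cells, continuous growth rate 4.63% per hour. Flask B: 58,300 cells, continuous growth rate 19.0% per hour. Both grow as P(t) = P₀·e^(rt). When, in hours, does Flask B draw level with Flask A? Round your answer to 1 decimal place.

t ≈ 8.2 hours

190000·e^(0.0463t) = 58300·e^(0.19t)
190000/58300 = e^((0.19 − 0.0463)t) → ln(3.25901) = 0.1437·t
t = 1.18142 / 0.1437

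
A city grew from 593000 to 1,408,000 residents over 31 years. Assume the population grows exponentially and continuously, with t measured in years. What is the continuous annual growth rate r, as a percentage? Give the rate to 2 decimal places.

1408000 = 593000 · e^(r·31)
e^(31r) = 1408000/593000 = 2.37437
r = ln(2.37437) / 31 = 0.86473 / 31

r ≈ 2.79% per year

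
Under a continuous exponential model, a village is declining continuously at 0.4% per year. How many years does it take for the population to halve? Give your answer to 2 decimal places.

half-life = ln(2) / |r| = 0.69315 / 0.004

half-life ≈ 173.29 years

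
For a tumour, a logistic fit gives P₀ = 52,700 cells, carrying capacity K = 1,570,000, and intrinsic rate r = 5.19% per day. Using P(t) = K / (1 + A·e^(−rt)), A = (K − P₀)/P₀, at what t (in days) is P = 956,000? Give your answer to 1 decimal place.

t ≈ 73.3 days

A = (1570000 − 52700)/52700 = 28.79127
956000 = 1570000/(1 + 28.79127·e^(−0.0519t)) → 1 + 28.79127·e^(−0.0519t) = 1.64226
e^(−0.0519t) = 0.022307 → t = ln(44.8281)/0.0519 = 3.80284/0.0519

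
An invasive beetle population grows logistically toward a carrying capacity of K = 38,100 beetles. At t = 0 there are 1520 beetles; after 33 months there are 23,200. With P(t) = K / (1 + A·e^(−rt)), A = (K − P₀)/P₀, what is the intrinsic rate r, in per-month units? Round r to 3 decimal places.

r ≈ 0.110 per month

A = (38100 − 1520)/1520 = 24.06579
23200 = 38100/(1 + 24.06579·e^(−r·33)) → e^(−33r) = (1.64224 − 1)/24.06579 = 0.026687
r = −ln(0.026687)/33 = 3.62358/33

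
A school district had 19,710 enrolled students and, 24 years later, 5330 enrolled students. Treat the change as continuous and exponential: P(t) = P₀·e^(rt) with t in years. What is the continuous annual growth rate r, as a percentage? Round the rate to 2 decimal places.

5330 = 19710 · e^(r·24)
e^(24r) = 5330/19710 = 0.27042
r = ln(0.27042) / 24 = -1.30777 / 24

r ≈ -5.45% per year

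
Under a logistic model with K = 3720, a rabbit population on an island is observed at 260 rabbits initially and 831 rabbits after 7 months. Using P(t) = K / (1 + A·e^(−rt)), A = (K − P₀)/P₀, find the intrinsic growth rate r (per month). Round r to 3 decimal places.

r ≈ 0.192 per month

A = (3720 − 260)/260 = 13.30769
831 = 3720/(1 + 13.30769·e^(−r·7)) → e^(−7r) = (4.47653 − 1)/13.30769 = 0.261242
r = −ln(0.261242)/7 = 1.34231/7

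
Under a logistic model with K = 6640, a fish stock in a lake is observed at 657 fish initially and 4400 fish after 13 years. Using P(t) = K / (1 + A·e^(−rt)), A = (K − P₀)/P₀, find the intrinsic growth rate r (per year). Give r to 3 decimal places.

r ≈ 0.222 per year

A = (6640 − 657)/657 = 9.10654
4400 = 6640/(1 + 9.10654·e^(−r·13)) → e^(−13r) = (1.50909 − 1)/9.10654 = 0.055904
r = −ln(0.055904)/13 = 2.88412/13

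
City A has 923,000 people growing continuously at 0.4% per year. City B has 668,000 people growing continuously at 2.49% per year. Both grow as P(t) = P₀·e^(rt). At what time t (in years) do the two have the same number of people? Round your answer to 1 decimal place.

t ≈ 15.5 years

923000·e^(0.004t) = 668000·e^(0.0249t)
923000/668000 = e^((0.0249 − 0.004)t) → ln(1.38174) = 0.0209·t
t = 0.32334 / 0.0209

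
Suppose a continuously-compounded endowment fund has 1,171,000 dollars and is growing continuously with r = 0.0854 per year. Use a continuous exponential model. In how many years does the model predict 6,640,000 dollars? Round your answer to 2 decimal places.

6640000 = 1171000 · e^(0.0854·t)
t = ln(6640000/1171000) / 0.0854 = ln(5.67037) / 0.0854 = 1.73525 / 0.0854

t ≈ 20.32 years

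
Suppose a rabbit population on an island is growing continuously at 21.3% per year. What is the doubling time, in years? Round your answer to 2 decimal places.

doubling time = ln(2) / |r| = 0.69315 / 0.213

doubling time ≈ 3.25 years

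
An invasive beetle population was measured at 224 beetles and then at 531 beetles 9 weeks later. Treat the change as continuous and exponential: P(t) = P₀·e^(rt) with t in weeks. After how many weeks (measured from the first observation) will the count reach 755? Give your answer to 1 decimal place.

r = ln(531/224) / 9 ≈ 0.095902 per week
t = ln(755/224) / r = 1.21507 / 0.095902 ≈ 12.67

t ≈ 12.7 weeks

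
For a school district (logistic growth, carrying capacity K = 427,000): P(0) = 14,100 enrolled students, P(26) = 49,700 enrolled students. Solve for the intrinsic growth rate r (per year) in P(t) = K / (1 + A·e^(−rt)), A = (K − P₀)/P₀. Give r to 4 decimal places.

A = (427000 − 14100)/14100 = 29.28369
49700 = 427000/(1 + 29.28369·e^(−r·26)) → e^(−26r) = (8.59155 − 1)/29.28369 = 0.259242
r = −ln(0.259242)/26 = 1.34999/26

r ≈ 0.0519 per year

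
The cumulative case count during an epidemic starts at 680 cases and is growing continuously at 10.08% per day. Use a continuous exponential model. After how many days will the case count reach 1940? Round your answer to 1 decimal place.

t ≈ 10.4 days

1940 = 680 · e^(0.1008·t)
t = ln(1940/680) / 0.1008 = ln(2.85294) / 0.1008 = 1.04835 / 0.1008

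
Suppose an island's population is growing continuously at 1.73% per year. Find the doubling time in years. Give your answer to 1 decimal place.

doubling time = ln(2) / |r| = 0.69315 / 0.0173

doubling time ≈ 40.1 years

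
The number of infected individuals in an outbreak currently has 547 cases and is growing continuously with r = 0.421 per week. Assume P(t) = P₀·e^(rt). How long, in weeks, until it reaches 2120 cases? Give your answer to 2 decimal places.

t ≈ 3.22 weeks

2120 = 547 · e^(0.421·t)
t = ln(2120/547) / 0.421 = ln(3.87569) / 0.421 = 1.35472 / 0.421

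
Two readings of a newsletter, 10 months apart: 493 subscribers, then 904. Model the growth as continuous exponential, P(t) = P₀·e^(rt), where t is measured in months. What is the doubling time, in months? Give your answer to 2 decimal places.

doubling time ≈ 11.43 months

r = ln(904/493) / 10 = ln(1.83367) / 10 ≈ 0.060632 per month
doubling time = ln 2 / |r| = 0.69315 / 0.060632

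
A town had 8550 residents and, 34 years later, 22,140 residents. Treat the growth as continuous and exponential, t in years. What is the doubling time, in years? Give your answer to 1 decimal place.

r = ln(22140/8550) / 34 = ln(2.58947) / 34 ≈ 0.027984 per year
doubling time = ln 2 / |r| = 0.69315 / 0.027984

doubling time ≈ 24.8 years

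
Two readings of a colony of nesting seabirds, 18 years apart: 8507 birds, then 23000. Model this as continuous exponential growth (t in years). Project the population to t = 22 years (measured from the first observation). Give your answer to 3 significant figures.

r = ln(23000/8507) / 18 ≈ 0.055256 per year
P(22) = 8507 · e^(0.055256·22) = 8507 · 3.37241 ≈ 28689.11

≈ 28,700 birds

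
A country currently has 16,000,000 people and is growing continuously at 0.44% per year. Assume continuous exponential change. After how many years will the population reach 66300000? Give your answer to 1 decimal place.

66300000 = 16000000 · e^(0.0044·t)
t = ln(66300000/16000000) / 0.0044 = ln(4.14375) / 0.0044 = 1.4216 / 0.0044

t ≈ 323.1 years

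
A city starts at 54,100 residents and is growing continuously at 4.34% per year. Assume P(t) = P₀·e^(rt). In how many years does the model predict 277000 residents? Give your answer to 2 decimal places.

t ≈ 37.63 years

277000 = 54100 · e^(0.0434·t)
t = ln(277000/54100) / 0.0434 = ln(5.12015) / 0.0434 = 1.63318 / 0.0434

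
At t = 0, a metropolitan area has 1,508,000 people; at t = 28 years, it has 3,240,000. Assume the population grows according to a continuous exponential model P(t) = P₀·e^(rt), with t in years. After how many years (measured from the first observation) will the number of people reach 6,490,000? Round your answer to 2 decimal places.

t ≈ 53.43 years

r = ln(3240000/1508000) / 28 ≈ 0.027314 per year
t = ln(6490000/1508000) / r = 1.45948 / 0.027314 ≈ 53.434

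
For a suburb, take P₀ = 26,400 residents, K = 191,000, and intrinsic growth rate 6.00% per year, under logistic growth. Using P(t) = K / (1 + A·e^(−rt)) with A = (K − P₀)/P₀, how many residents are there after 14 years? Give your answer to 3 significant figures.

≈ 51,700 residents

A = (191000 − 26400)/26400 = 6.23485
P(14) = 191000 / (1 + 6.23485·e^(−0.06·14)) = 191000 / (1 + 6.23485·0.431711)
= 191000 / 3.69165 ≈ 51738.39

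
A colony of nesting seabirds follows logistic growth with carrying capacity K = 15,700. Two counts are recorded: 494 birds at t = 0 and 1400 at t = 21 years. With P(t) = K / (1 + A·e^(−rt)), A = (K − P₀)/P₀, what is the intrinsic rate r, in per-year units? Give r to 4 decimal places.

A = (15700 − 494)/494 = 30.78138
1400 = 15700/(1 + 30.78138·e^(−r·21)) → e^(−21r) = (11.21429 − 1)/30.78138 = 0.331833
r = −ln(0.331833)/21 = 1.10312/21

r ≈ 0.0525 per year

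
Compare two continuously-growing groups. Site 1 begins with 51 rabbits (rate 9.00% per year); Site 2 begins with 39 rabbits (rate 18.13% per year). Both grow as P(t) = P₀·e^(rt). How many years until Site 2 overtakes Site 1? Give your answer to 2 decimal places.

t ≈ 2.94 years

51·e^(0.09t) = 39·e^(0.1813t)
51/39 = e^((0.1813 − 0.09)t) → ln(1.30769) = 0.0913·t
t = 0.26826 / 0.0913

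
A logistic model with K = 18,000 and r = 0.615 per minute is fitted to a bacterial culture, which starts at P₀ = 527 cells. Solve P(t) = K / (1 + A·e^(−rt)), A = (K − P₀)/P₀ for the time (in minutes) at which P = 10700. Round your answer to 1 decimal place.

A = (18000 − 527)/527 = 33.1556
10700 = 18000/(1 + 33.1556·e^(−0.615t)) → 1 + 33.1556·e^(−0.615t) = 1.68224
e^(−0.615t) = 0.020577 → t = ln(48.59793)/0.615 = 3.88358/0.615

t ≈ 6.3 minutes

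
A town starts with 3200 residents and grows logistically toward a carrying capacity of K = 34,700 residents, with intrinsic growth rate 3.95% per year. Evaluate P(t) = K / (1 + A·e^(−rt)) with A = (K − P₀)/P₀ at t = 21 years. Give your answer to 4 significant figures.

A = (34700 − 3200)/3200 = 9.84375
P(21) = 34700 / (1 + 9.84375·e^(−0.0395·21)) = 34700 / (1 + 9.84375·0.436267)
= 34700 / 5.29451 ≈ 6553.96

≈ 6,554 residents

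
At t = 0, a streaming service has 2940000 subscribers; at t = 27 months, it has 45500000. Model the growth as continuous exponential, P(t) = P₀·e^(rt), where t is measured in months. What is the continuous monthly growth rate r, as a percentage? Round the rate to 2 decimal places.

r ≈ 10.15% per month

45500000 = 2940000 · e^(r·27)
e^(27r) = 45500000/2940000 = 15.47619
r = ln(15.47619) / 27 = 2.7393 / 27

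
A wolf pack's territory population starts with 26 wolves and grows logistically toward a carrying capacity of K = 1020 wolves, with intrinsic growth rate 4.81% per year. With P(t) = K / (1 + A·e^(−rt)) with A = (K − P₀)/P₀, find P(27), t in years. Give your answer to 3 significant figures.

≈ 89.2 wolves

A = (1020 − 26)/26 = 38.23077
P(27) = 1020 / (1 + 38.23077·e^(−0.0481·27)) = 1020 / (1 + 38.23077·0.272886)
= 1020 / 11.43265 ≈ 89.22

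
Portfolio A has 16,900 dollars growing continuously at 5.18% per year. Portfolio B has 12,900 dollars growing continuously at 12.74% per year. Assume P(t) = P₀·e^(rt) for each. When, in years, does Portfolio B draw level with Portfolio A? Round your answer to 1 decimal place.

t ≈ 3.6 years

16900·e^(0.0518t) = 12900·e^(0.1274t)
16900/12900 = e^((0.1274 − 0.0518)t) → ln(1.31008) = 0.0756·t
t = 0.27009 / 0.0756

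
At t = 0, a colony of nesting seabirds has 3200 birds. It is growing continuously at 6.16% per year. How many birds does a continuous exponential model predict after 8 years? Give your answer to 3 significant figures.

P(8) = 3200 · e^(0.0616·8) = 3200 · e^(0.4928)
= 3200 · 1.63689 ≈ 5238.06

≈ 5,240 birds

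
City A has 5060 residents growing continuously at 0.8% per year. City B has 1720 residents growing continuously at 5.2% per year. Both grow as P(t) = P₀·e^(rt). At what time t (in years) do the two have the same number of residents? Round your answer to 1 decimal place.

5060·e^(0.008t) = 1720·e^(0.052t)
5060/1720 = e^((0.052 − 0.008)t) → ln(2.94186) = 0.044·t
t = 1.07904 / 0.044

t ≈ 24.5 years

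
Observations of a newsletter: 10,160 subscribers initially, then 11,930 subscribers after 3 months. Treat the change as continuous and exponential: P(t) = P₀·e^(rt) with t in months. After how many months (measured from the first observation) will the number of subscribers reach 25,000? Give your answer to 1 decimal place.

t ≈ 16.8 months

r = ln(11930/10160) / 3 ≈ 0.053533 per month
t = ln(25000/10160) / r = 0.90042 / 0.053533 ≈ 16.82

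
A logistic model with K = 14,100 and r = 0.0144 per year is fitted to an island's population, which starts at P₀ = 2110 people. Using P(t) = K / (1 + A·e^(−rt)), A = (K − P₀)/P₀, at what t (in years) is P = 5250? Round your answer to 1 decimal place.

A = (14100 − 2110)/2110 = 5.68246
5250 = 14100/(1 + 5.68246·e^(−0.0144t)) → 1 + 5.68246·e^(−0.0144t) = 2.68571
e^(−0.0144t) = 0.296652 → t = ln(3.37095)/0.0144 = 1.2152/0.0144

t ≈ 84.4 years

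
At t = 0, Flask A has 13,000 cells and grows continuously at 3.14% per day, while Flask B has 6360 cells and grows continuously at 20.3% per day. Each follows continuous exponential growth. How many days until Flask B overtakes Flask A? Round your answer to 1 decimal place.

13000·e^(0.0314t) = 6360·e^(0.203t)
13000/6360 = e^((0.203 − 0.0314)t) → ln(2.04403) = 0.1716·t
t = 0.71492 / 0.1716

t ≈ 4.2 days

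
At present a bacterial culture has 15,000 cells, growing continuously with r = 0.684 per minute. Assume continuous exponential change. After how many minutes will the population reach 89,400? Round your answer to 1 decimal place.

89400 = 15000 · e^(0.684·t)
t = ln(89400/15000) / 0.684 = ln(5.96) / 0.684 = 1.78507 / 0.684

t ≈ 2.6 minutes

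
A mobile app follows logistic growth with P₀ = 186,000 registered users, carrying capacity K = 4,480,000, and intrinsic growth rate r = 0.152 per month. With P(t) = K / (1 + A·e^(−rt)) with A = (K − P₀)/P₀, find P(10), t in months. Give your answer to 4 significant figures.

≈ 740,600 registered users

A = (4480000 − 186000)/186000 = 23.08602
P(10) = 4480000 / (1 + 23.08602·e^(−0.152·10)) = 4480000 / (1 + 23.08602·0.218712)
= 4480000 / 6.04919 ≈ 740595.35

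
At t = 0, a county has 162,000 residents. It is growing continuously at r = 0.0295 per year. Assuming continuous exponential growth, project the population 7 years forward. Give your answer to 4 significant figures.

≈ 199,200 residents

P(7) = 162000 · e^(0.0295·7) = 162000 · e^(0.2065)
= 162000 · 1.22937 ≈ 199157.57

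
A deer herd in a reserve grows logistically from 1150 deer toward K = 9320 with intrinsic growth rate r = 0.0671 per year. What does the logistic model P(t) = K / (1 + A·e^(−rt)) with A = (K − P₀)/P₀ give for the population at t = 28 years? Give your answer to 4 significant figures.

≈ 4,469 deer

A = (9320 − 1150)/1150 = 7.10435
P(28) = 9320 / (1 + 7.10435·e^(−0.0671·28)) = 9320 / (1 + 7.10435·0.152773)
= 9320 / 2.08535 ≈ 4469.26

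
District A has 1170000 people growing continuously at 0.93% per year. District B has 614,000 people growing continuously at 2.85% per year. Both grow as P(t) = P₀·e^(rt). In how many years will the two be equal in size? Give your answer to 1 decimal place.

1170000·e^(0.0093t) = 614000·e^(0.0285t)
1170000/614000 = e^((0.0285 − 0.0093)t) → ln(1.90554) = 0.0192·t
t = 0.64476 / 0.0192

t ≈ 33.6 years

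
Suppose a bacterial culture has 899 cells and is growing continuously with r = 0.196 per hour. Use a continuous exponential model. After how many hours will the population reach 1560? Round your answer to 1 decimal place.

t ≈ 2.8 hours

1560 = 899 · e^(0.196·t)
t = ln(1560/899) / 0.196 = ln(1.73526) / 0.196 = 0.55116 / 0.196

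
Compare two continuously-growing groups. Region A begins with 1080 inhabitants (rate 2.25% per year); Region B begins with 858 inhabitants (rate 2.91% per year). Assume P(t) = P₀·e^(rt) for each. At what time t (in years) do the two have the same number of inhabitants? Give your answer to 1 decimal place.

1080·e^(0.0225t) = 858·e^(0.0291t)
1080/858 = e^((0.0291 − 0.0225)t) → ln(1.25874) = 0.0066·t
t = 0.23011 / 0.0066

t ≈ 34.9 years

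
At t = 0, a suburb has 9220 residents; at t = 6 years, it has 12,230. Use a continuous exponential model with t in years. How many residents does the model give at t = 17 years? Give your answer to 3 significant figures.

≈ 20,500 residents

r = ln(12230/9220) / 6 ≈ 0.047086 per year
P(17) = 9220 · e^(0.047086·17) = 9220 · 2.22658 ≈ 20529.02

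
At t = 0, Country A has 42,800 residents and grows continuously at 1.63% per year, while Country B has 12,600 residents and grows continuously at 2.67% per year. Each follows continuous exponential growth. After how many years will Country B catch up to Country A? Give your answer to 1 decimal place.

t ≈ 117.6 years

42800·e^(0.0163t) = 12600·e^(0.0267t)
42800/12600 = e^((0.0267 − 0.0163)t) → ln(3.39683) = 0.0104·t
t = 1.22284 / 0.0104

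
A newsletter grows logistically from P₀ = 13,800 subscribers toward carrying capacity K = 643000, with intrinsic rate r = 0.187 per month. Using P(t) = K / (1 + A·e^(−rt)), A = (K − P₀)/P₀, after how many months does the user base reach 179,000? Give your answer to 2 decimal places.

t ≈ 15.33 months

A = (643000 − 13800)/13800 = 45.5942
179000 = 643000/(1 + 45.5942·e^(−0.187t)) → 1 + 45.5942·e^(−0.187t) = 3.59218
e^(−0.187t) = 0.056853 → t = ln(17.58914)/0.187 = 2.86728/0.187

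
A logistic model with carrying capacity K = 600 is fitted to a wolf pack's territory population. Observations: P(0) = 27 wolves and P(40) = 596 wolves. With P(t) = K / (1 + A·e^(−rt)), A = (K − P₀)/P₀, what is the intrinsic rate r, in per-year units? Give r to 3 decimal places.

r ≈ 0.201 per year

A = (600 − 27)/27 = 21.22222
596 = 600/(1 + 21.22222·e^(−r·40)) → e^(−40r) = (1.00671 − 1)/21.22222 = 0.000316
r = −ln(0.000316)/40 = 8.059/40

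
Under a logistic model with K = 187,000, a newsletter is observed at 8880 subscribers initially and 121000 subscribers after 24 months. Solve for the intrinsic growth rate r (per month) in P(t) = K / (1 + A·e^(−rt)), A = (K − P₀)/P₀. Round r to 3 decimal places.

r ≈ 0.150 per month

A = (187000 − 8880)/8880 = 20.05856
121000 = 187000/(1 + 20.05856·e^(−r·24)) → e^(−24r) = (1.54545 − 1)/20.05856 = 0.027193
r = −ln(0.027193)/24 = 3.60479/24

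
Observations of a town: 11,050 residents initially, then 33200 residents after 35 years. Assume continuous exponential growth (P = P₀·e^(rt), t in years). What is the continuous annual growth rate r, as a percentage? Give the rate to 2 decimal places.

33200 = 11050 · e^(r·35)
e^(35r) = 33200/11050 = 3.00452
r = ln(3.00452) / 35 = 1.10012 / 35

r ≈ 3.14% per year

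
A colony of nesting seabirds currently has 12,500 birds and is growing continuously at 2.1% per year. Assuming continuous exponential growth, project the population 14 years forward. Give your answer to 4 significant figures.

P(14) = 12500 · e^(0.021·14) = 12500 · e^(0.294)
= 12500 · 1.34178 ≈ 16772.3

≈ 16,770 birds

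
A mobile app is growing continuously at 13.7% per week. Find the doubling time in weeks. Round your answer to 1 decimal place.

doubling time ≈ 5.1 weeks

doubling time = ln(2) / |r| = 0.69315 / 0.137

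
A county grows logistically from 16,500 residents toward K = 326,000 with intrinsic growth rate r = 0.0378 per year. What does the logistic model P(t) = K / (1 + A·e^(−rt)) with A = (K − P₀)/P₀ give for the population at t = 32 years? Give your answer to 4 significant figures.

≈ 49,430 residents

A = (326000 − 16500)/16500 = 18.75758
P(32) = 326000 / (1 + 18.75758·e^(−0.0378·32)) = 326000 / (1 + 18.75758·0.298317)
= 326000 / 6.5957 ≈ 49426.17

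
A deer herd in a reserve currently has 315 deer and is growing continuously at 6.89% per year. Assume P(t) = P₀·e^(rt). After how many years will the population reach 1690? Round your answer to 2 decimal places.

1690 = 315 · e^(0.0689·t)
t = ln(1690/315) / 0.0689 = ln(5.36508) / 0.0689 = 1.67991 / 0.0689

t ≈ 24.38 years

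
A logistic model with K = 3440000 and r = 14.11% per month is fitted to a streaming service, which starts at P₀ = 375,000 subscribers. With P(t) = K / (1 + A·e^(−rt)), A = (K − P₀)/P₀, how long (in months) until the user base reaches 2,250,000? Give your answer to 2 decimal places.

A = (3440000 − 375000)/375000 = 8.17333
2250000 = 3440000/(1 + 8.17333·e^(−0.1411t)) → 1 + 8.17333·e^(−0.1411t) = 1.52889
e^(−0.1411t) = 0.064709 → t = ln(15.45378)/0.1411 = 2.73785/0.1411

t ≈ 19.40 months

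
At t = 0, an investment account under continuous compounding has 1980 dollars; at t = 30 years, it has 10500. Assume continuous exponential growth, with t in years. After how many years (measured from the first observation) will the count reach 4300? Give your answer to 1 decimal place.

r = ln(10500/1980) / 30 ≈ 0.055609 per year
t = ln(4300/1980) / r = 0.77552 / 0.055609 ≈ 13.946

t ≈ 13.9 years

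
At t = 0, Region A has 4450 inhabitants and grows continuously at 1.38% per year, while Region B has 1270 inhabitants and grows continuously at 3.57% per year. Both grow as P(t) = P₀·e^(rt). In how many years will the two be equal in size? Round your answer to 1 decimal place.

t ≈ 57.3 years

4450·e^(0.0138t) = 1270·e^(0.0357t)
4450/1270 = e^((0.0357 − 0.0138)t) → ln(3.50394) = 0.0219·t
t = 1.25389 / 0.0219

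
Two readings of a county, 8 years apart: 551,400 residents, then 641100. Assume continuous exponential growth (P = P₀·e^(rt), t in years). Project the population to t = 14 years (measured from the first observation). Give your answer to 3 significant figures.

≈ 718,000 residents

r = ln(641100/551400) / 8 ≈ 0.018841 per year
P(14) = 551400 · e^(0.018841·14) = 551400 · 1.30183 ≈ 717827.41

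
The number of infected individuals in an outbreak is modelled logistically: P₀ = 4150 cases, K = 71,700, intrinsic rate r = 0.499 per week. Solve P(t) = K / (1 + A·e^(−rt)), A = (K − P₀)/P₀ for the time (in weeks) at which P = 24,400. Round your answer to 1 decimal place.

t ≈ 4.3 weeks

A = (71700 − 4150)/4150 = 16.27711
24400 = 71700/(1 + 16.27711·e^(−0.499t)) → 1 + 16.27711·e^(−0.499t) = 2.93852
e^(−0.499t) = 0.119095 → t = ln(8.39665)/0.499 = 2.12783/0.499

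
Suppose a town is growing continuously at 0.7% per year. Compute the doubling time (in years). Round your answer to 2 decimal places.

doubling time = ln(2) / |r| = 0.69315 / 0.007

doubling time ≈ 99.02 years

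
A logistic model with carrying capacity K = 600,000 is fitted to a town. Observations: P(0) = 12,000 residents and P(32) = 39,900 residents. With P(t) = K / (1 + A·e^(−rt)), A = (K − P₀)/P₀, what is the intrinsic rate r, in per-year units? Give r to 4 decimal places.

A = (600000 − 12000)/12000 = 49
39900 = 600000/(1 + 49·e^(−r·32)) → e^(−32r) = (15.03759 − 1)/49 = 0.286482
r = −ln(0.286482)/32 = 1.25008/32

r ≈ 0.0391 per year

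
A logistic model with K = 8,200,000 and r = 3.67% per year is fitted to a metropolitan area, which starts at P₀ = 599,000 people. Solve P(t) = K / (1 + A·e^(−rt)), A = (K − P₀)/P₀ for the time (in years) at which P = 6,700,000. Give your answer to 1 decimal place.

t ≈ 110.0 years

A = (8200000 − 599000)/599000 = 12.68948
6700000 = 8200000/(1 + 12.68948·e^(−0.0367t)) → 1 + 12.68948·e^(−0.0367t) = 1.22388
e^(−0.0367t) = 0.017643 → t = ln(56.67969)/0.0367 = 4.03742/0.0367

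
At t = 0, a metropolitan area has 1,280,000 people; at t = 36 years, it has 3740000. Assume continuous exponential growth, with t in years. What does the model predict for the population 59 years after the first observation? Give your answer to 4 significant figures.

r = ln(3740000/1280000) / 36 ≈ 0.029784 per year
P(59) = 1280000 · e^(0.029784·59) = 1280000 · 5.79652 ≈ 7419551.36

≈ 7,420,000 people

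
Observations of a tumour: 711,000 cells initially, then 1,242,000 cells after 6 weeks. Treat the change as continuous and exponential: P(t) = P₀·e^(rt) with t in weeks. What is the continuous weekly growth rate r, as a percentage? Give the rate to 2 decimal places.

r ≈ 9.30% per week

1242000 = 711000 · e^(r·6)
e^(6r) = 1242000/711000 = 1.74684
r = ln(1.74684) / 6 = 0.55781 / 6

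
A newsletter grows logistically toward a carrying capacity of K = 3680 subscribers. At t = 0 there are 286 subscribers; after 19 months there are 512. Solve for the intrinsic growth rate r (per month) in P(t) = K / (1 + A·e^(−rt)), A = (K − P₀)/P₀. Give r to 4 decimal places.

r ≈ 0.0343 per month

A = (3680 − 286)/286 = 11.86713
512 = 3680/(1 + 11.86713·e^(−r·19)) → e^(−19r) = (7.1875 − 1)/11.86713 = 0.521398
r = −ln(0.521398)/19 = 0.65124/19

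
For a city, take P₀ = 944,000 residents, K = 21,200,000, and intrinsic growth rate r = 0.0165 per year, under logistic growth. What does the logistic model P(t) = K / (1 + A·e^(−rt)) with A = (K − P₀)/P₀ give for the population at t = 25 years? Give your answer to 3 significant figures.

≈ 1,390,000 residents

A = (21200000 − 944000)/944000 = 21.45763
P(25) = 21200000 / (1 + 21.45763·e^(−0.0165·25)) = 21200000 / (1 + 21.45763·0.661993)
= 21200000 / 15.2048 ≈ 1394296.25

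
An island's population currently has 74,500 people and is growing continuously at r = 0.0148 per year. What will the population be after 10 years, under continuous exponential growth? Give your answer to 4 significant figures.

P(10) = 74500 · e^(0.0148·10) = 74500 · e^(0.148)
= 74500 · 1.15951 ≈ 86383.71

≈ 86,380 people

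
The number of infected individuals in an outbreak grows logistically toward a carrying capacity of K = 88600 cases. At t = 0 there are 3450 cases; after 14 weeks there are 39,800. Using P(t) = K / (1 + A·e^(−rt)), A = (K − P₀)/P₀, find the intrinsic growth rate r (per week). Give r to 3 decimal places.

A = (88600 − 3450)/3450 = 24.68116
39800 = 88600/(1 + 24.68116·e^(−r·14)) → e^(−14r) = (2.22613 − 1)/24.68116 = 0.049679
r = −ln(0.049679)/14 = 3.00218/14

r ≈ 0.214 per week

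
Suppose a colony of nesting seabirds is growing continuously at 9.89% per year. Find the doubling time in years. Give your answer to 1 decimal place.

doubling time ≈ 7.0 years

doubling time = ln(2) / |r| = 0.69315 / 0.0989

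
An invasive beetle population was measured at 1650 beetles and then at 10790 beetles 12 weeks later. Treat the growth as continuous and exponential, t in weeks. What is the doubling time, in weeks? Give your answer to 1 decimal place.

r = ln(10790/1650) / 12 = ln(6.53939) / 12 ≈ 0.156487 per week
doubling time = ln 2 / |r| = 0.69315 / 0.156487

doubling time ≈ 4.4 weeks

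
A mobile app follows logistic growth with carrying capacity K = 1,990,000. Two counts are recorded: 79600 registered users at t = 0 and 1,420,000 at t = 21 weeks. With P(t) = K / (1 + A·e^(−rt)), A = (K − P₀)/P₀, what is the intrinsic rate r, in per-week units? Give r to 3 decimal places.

A = (1990000 − 79600)/79600 = 24
1420000 = 1990000/(1 + 24·e^(−r·21)) → e^(−21r) = (1.40141 − 1)/24 = 0.016725
r = −ln(0.016725)/21 = 4.09083/21

r ≈ 0.195 per week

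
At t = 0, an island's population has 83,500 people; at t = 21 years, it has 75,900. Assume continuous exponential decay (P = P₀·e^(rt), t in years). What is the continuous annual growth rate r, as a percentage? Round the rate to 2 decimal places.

r ≈ -0.45% per year

75900 = 83500 · e^(r·21)
e^(21r) = 75900/83500 = 0.90898
r = ln(0.90898) / 21 = -0.09543 / 21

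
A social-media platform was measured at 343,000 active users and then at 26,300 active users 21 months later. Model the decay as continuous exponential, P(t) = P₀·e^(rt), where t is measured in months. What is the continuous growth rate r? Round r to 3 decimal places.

26300 = 343000 · e^(r·21)
e^(21r) = 26300/343000 = 0.07668
r = ln(0.07668) / 21 = -2.56816 / 21

r ≈ -0.122 per month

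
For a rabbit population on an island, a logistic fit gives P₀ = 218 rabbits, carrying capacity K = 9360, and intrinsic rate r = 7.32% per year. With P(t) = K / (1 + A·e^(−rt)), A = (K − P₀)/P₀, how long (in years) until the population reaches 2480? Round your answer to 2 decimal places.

t ≈ 37.10 years

A = (9360 − 218)/218 = 41.93578
2480 = 9360/(1 + 41.93578·e^(−0.0732t)) → 1 + 41.93578·e^(−0.0732t) = 3.77419
e^(−0.0732t) = 0.066153 → t = ln(15.11639)/0.0732 = 2.71578/0.0732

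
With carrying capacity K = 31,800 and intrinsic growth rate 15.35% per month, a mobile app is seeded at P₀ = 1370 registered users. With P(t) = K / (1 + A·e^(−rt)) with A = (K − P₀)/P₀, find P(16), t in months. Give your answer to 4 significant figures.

A = (31800 − 1370)/1370 = 22.21168
P(16) = 31800 / (1 + 22.21168·e^(−0.1535·16)) = 31800 / (1 + 22.21168·0.085777)
= 31800 / 2.90526 ≈ 10945.67

≈ 10,950 registered users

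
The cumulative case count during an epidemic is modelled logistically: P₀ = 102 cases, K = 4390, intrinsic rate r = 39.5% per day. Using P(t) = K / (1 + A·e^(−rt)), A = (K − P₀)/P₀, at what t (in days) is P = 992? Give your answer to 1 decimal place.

A = (4390 − 102)/102 = 42.03922
992 = 4390/(1 + 42.03922·e^(−0.395t)) → 1 + 42.03922·e^(−0.395t) = 4.4254
e^(−0.395t) = 0.081481 → t = ln(12.27278)/0.395 = 2.50738/0.395

t ≈ 6.3 days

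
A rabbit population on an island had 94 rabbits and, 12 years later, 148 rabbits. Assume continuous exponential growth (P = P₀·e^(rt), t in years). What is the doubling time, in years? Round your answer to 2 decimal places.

r = ln(148/94) / 12 = ln(1.57447) / 12 ≈ 0.037826 per year
doubling time = ln 2 / |r| = 0.69315 / 0.037826

doubling time ≈ 18.32 years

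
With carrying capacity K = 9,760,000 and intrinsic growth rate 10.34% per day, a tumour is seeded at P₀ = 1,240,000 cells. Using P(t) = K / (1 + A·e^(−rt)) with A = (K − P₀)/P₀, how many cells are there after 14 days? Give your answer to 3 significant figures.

≈ 3,730,000 cells

A = (9760000 − 1240000)/1240000 = 6.87097
P(14) = 9760000 / (1 + 6.87097·e^(−0.1034·14)) = 9760000 / (1 + 6.87097·0.235134)
= 9760000 / 2.6156 ≈ 3731460.74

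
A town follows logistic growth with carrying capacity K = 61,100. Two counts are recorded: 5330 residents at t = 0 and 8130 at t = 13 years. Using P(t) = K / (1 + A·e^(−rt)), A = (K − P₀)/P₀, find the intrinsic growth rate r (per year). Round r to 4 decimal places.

A = (61100 − 5330)/5330 = 10.46341
8130 = 61100/(1 + 10.46341·e^(−r·13)) → e^(−13r) = (7.51538 − 1)/10.46341 = 0.622682
r = −ln(0.622682)/13 = 0.47372/13

r ≈ 0.0364 per year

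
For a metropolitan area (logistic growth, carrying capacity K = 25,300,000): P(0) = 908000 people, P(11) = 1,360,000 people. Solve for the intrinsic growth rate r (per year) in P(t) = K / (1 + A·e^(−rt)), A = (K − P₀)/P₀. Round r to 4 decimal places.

r ≈ 0.0384 per year

A = (25300000 − 908000)/908000 = 26.86344
1360000 = 25300000/(1 + 26.86344·e^(−r·11)) → e^(−11r) = (18.60294 − 1)/26.86344 = 0.655275
r = −ln(0.655275)/11 = 0.4227/11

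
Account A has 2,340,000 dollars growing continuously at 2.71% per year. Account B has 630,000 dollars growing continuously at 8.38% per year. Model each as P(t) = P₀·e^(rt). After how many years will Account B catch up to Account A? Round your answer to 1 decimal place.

t ≈ 23.1 years

2340000·e^(0.0271t) = 630000·e^(0.0838t)
2340000/630000 = e^((0.0838 − 0.0271)t) → ln(3.71429) = 0.0567·t
t = 1.31219 / 0.0567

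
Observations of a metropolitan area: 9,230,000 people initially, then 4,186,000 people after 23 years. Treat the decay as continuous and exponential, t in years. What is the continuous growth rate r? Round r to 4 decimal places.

4186000 = 9230000 · e^(r·23)
e^(23r) = 4186000/9230000 = 0.45352
r = ln(0.45352) / 23 = -0.79071 / 23

r ≈ -0.0344 per year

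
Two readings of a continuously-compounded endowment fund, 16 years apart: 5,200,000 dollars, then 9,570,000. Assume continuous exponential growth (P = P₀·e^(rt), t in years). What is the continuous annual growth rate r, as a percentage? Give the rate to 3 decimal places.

9570000 = 5200000 · e^(r·16)
e^(16r) = 9570000/5200000 = 1.84038
r = ln(1.84038) / 16 = 0.60997 / 16

r ≈ 3.812% per year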